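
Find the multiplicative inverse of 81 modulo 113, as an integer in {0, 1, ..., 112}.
Apply the extended Euclidean algorithm to (113, 81), tracking rows (r, s, t) with s·113 + t·81 = r. Each division r_prev = q·r_cur + r_new produces the new row as (previous row) − q·(current row):
  row A: (113, 1, 0)   [1·113 + 0·81 = 113]
  row B: (81, 0, 1)   [0·113 + 1·81 = 81]
  113 = 1·81 + 32   → row C = row A − 1·row B = (32, 1, −1)   [check: 1·113 − 1·81 = 32]
  81 = 2·32 + 17   → row D = row B − 2·row C = (17, −2, 3)   [check: −2·113 + 3·81 = 17]
  32 = 1·17 + 15   → row E = row C − 1·row D = (15, 3, −4)   [check: 3·113 − 4·81 = 15]
  17 = 1·15 + 2   → row F = row D − 1·row E = (2, −5, 7)   [check: −5·113 + 7·81 = 2]
  15 = 7·2 + 1   → row G = row E − 7·row F = (1, 38, −53)   [check: 38·113 − 53·81 = 1]
  2 = 2·1 + 0   → remainder 0, stop. gcd = 1 (last nonzero row G).
The gcd is 1, so 81 is invertible mod 113. The last nonzero row gives 38·113 − 53·81 = 1, so t = −53. So 81^(−1) ≡ −53 ≡ 60 (mod 113). Verify: 81 · 60 = 4860 ≡ 1 (mod 113). ✓

Final answer: 81^(−1) ≡ 60 (mod 113)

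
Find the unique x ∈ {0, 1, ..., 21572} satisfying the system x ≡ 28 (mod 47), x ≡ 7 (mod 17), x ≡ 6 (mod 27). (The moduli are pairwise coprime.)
The moduli 47, 17, 27 are pairwise coprime, so by the CRT there is a unique solution mod 47·17·27 = 21573.
Solve by successive substitution. Start with x ≡ 28 (mod 47).
  Combine with x ≡ 7 (mod 17): write x = 28 + 47·t and require 28 + 47·t ≡ 7 (mod 17), i.e. 47·t ≡ 7 − 28 ≡ 13 (mod 17). Since 47^(−1) ≡ 4 (mod 17) (47 ≡ 13 (mod 17)), t ≡ 4·13 ≡ 1 (mod 17). So x ≡ 28 + 47·1 = 75 (mod 799).
  Combine with x ≡ 6 (mod 27): write x = 75 + 799·t and require 75 + 799·t ≡ 6 (mod 27), i.e. 799·t ≡ 6 − 75 ≡ 12 (mod 27). Since 799^(−1) ≡ 22 (mod 27) (799 ≡ 16 (mod 27)), t ≡ 22·12 ≡ 21 (mod 27). So x ≡ 75 + 799·21 = 16854 (mod 21573).
Unique solution in [0, 21573): x = 16854.

Final answer: x ≡ 16854 (mod 21573); the representative in [0, 21573) is 16854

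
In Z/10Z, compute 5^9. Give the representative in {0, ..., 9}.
5

Use repeated squaring. Binary(9) = 1001. Walk through the bits of the exponent 9 left-to-right: at each bit after the leading one, square the running value, then multiply by 5 if the bit is 1 (always reducing mod 10):
  bit 1 = 1 (leading): start with 5.
  bit 2 = 0: square 5^2 = 25 ≡ 5 (mod 10).
  bit 3 = 0: square 5^2 = 25 ≡ 5 (mod 10).
  bit 4 = 1: square 5^2 = 25 ≡ 5; bit is 1, so multiply 5·5 = 25 ≡ 5 (mod 10).
Final value: 5^9 ≡ 5 (mod 10).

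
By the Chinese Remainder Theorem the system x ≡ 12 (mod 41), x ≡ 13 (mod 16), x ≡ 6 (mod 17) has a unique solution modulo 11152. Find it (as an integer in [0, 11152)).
x ≡ 3661 (mod 11152); the representative in [0, 11152) is 3661

The moduli 41, 16, 17 are pairwise coprime, so by the CRT there is a unique solution mod 41·16·17 = 11152.
Solve by successive substitution. Start with x ≡ 12 (mod 41).
  Combine with x ≡ 13 (mod 16): write x = 12 + 41·t and require 12 + 41·t ≡ 13 (mod 16), i.e. 41·t ≡ 13 − 12 ≡ 1 (mod 16). Since 41^(−1) ≡ 9 (mod 16) (41 ≡ 9 (mod 16)), t ≡ 9·1 ≡ 9 (mod 16). So x ≡ 12 + 41·9 = 381 (mod 656).
  Combine with x ≡ 6 (mod 17): write x = 381 + 656·t and require 381 + 656·t ≡ 6 (mod 17), i.e. 656·t ≡ 6 − 381 ≡ 16 (mod 17). Since 656^(−1) ≡ 12 (mod 17) (656 ≡ 10 (mod 17)), t ≡ 12·16 ≡ 5 (mod 17). So x ≡ 381 + 656·5 = 3661 (mod 11152).
Unique solution in [0, 11152): x = 3661.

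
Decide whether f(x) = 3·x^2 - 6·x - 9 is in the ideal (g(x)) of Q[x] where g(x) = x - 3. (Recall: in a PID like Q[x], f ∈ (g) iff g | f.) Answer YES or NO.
YES

In Q[x] the ideal (g) consists of all multiples of g, so f ∈ (g) iff g | f, i.e. iff the remainder of f on division by g is 0. Divide f by g (g is monic, so eliminate the leading term of the running remainder at each step):
  leading term 3·x^2: subtract (3·x)·g(x) = 3·x^2 - 9·x, leaving 3·x - 9
  leading term 3·x: subtract (3)·g(x) = 3·x - 9, leaving 0
The remainder is 0, so f(x) = g(x) · h(x) with h(x) = 3·x + 3. Hence g | f, i.e. f ∈ (g).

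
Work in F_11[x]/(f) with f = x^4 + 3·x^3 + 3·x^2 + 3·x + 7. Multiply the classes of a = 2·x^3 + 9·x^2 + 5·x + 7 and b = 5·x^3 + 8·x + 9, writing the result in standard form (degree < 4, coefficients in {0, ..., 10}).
Multiply as integer polynomials: a · b = 10·x^6 + 45·x^5 + 41·x^4 + 125·x^3 + 121·x^2 + 101·x + 63. Reducing coefficients mod 11: a · b ≡ 10·x^6 + x^5 + 8·x^4 + 4·x^3 + 2·x + 8. Now divide by f(x) = x^4 + 3·x^3 + 3·x^2 + 3·x + 7 in F_11[x], eliminating the leading term at each step:
  leading term 10·x^6: subtract (10·x^2)·f(x) = 10·x^6 + 8·x^5 + 8·x^4 + 8·x^3 + 4·x^2, leaving 4·x^5 + 7·x^3 + 7·x^2 + 2·x + 8 (coefficients mod 11)
  leading term 4·x^5: subtract (4·x)·f(x) = 4·x^5 + x^4 + x^3 + x^2 + 6·x, leaving 10·x^4 + 6·x^3 + 6·x^2 + 7·x + 8 (coefficients mod 11)
  leading term 10·x^4: subtract (10)·f(x) = 10·x^4 + 8·x^3 + 8·x^2 + 8·x + 4, leaving 9·x^3 + 9·x^2 + 10·x + 4 (coefficients mod 11)
The degree is now < 4, so this is the remainder. Hence a · b ≡ 9·x^3 + 9·x^2 + 10·x + 4 in F_11[x]/(f).

Final answer: a · b ≡ 9·x^3 + 9·x^2 + 10·x + 4 (mod f(x))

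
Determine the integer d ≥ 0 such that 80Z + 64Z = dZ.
In the PID Z, (a, b) is generated by gcd(a, b). Compute gcd(80, 64) with the extended Euclidean algorithm, tracking rows (r, s, t) with s·80 + t·64 = r:
  row A: (80, 1, 0)   [1·80 + 0·64 = 80]
  row B: (64, 0, 1)   [0·80 + 1·64 = 64]
  80 = 1·64 + 16   → row C = row A − 1·row B = (16, 1, −1)   [check: 1·80 − 1·64 = 16]
  64 = 4·16 + 0   → remainder 0, stop. gcd = 16 (last nonzero row C).
So gcd(80, 64) = 16, with Bézout identity 1·80 − 1·64 = 16. Containment (⊇): the Bézout identity exhibits 16 as an element of (80, 64), giving (16) ⊆ (80, 64). Containment (⊆): since 16 | 80 and 16 | 64 (80 = 16·5, 64 = 16·4), every Z-linear combination of 80 and 64 is divisible by 16, so (80, 64) ⊆ (16). Therefore (80, 64) = (16), d = 16.

Final answer: (80, 64) = (16); d = 16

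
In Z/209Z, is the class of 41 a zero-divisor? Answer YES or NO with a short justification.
gcd(41, 209) = 1, so 41 is a unit in Z/209Z (it has a multiplicative inverse). A unit cannot be a zero-divisor: if 41·b ≡ 0 then multiplying both sides by 41^(−1) gives b ≡ 0. So 41 is not a zero-divisor.

Final answer: NO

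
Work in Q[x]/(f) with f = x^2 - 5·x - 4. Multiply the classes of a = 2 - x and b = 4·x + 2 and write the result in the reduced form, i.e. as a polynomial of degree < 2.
a · b ≡ -14·x - 12 (mod f(x))

First multiply in Q[x] without reducing: a · b = -4·x^2 + 6·x + 4. Now divide by f(x) = x^2 - 5·x - 4, eliminating the leading term at each step:
  leading term -4·x^2: subtract (-4)·f(x) = -4·x^2 + 20·x + 16, leaving -14·x - 12
The degree is now < 2, so this is the remainder. Hence a · b ≡ -14·x - 12 in Q[x]/(f).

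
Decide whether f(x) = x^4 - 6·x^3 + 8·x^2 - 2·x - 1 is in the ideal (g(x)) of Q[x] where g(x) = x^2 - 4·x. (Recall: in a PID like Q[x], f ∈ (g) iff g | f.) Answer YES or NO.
In Q[x] the ideal (g) consists of all multiples of g, so f ∈ (g) iff g | f, i.e. iff the remainder of f on division by g is 0. Divide f by g (g is monic, so eliminate the leading term of the running remainder at each step):
  leading term x^4: subtract (x^2)·g(x) = x^4 - 4·x^3, leaving -2·x^3 + 8·x^2 - 2·x - 1
  leading term -2·x^3: subtract (-2·x)·g(x) = -2·x^3 + 8·x^2, leaving -2·x - 1
The remainder r(x) = -2·x - 1 ≠ 0 (and deg r < deg g), so g ∤ f, i.e. f ∉ (g).

Final answer: NO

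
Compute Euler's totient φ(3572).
φ is multiplicative, with φ(p^e) = p^e − p^(e−1). Factorise 3572 = 2^2 · 19 · 47. Then
  φ(3572) = (2^2 − 2^1) · (19 − 1) · (47 − 1) = 2 · 18 · 46 = 1656.

Final answer: φ(3572) = 1656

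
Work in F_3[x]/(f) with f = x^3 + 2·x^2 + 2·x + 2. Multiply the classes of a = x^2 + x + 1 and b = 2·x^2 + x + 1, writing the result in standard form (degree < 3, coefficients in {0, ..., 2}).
Multiply as integer polynomials: a · b = 2·x^4 + 3·x^3 + 4·x^2 + 2·x + 1. Reducing coefficients mod 3: a · b ≡ 2·x^4 + x^2 + 2·x + 1. Now divide by f(x) = x^3 + 2·x^2 + 2·x + 2 in F_3[x], eliminating the leading term at each step:
  leading term 2·x^4: subtract (2·x)·f(x) = 2·x^4 + x^3 + x^2 + x, leaving 2·x^3 + x + 1 (coefficients mod 3)
  leading term 2·x^3: subtract (2)·f(x) = 2·x^3 + x^2 + x + 1, leaving 2·x^2 (coefficients mod 3)
The degree is now < 3, so this is the remainder. Hence a · b ≡ 2·x^2 in F_3[x]/(f).

Final answer: a · b ≡ 2·x^2 (mod f(x))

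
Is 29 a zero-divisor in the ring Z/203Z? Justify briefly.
gcd(29, 203) = 29 > 1, so 29 is not a unit in Z/203Z. In Z/nZ every nonzero non-unit is a zero-divisor: explicitly, take b = 203/gcd = 7 ≠ 0 (mod 203); then 29·7 = 203 = 1·203, i.e. 29·7 ≡ 0 (mod 203). So 29 is a zero-divisor.

Final answer: YES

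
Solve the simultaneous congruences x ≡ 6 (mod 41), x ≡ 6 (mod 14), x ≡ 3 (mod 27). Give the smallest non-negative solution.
x ≡ 8616 (mod 15498); the representative in [0, 15498) is 8616

The moduli 41, 14, 27 are pairwise coprime, so by the CRT there is a unique solution mod 41·14·27 = 15498.
Solve by successive substitution. Start with x ≡ 6 (mod 41).
  Combine with x ≡ 6 (mod 14): write x = 6 + 41·t and require 6 + 41·t ≡ 6 (mod 14), i.e. 41·t ≡ 6 − 6 ≡ 0 (mod 14). Since 41^(−1) ≡ 13 (mod 14) (41 ≡ 13 (mod 14)), t ≡ 13·0 ≡ 0 (mod 14). So x ≡ 6 + 41·0 = 6 (mod 574).
  Combine with x ≡ 3 (mod 27): write x = 6 + 574·t and require 6 + 574·t ≡ 3 (mod 27), i.e. 574·t ≡ 3 − 6 ≡ 24 (mod 27). Since 574^(−1) ≡ 4 (mod 27) (574 ≡ 7 (mod 27)), t ≡ 4·24 ≡ 15 (mod 27). So x ≡ 6 + 574·15 = 8616 (mod 15498).
Unique solution in [0, 15498): x = 8616.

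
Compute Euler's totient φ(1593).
φ(1593) = 1044

φ is multiplicative, with φ(p^e) = p^e − p^(e−1). Factorise 1593 = 3^3 · 59. Then
  φ(1593) = (3^3 − 3^2) · (59 − 1) = 18 · 58 = 1044.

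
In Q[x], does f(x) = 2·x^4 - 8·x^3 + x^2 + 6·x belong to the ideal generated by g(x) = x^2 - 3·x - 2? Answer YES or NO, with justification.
NO

In Q[x] the ideal (g) consists of all multiples of g, so f ∈ (g) iff g | f, i.e. iff the remainder of f on division by g is 0. Divide f by g (g is monic, so eliminate the leading term of the running remainder at each step):
  leading term 2·x^4: subtract (2·x^2)·g(x) = 2·x^4 - 6·x^3 - 4·x^2, leaving -2·x^3 + 5·x^2 + 6·x
  leading term -2·x^3: subtract (-2·x)·g(x) = -2·x^3 + 6·x^2 + 4·x, leaving -x^2 + 2·x
  leading term -x^2: subtract (-1)·g(x) = -x^2 + 3·x + 2, leaving -x - 2
The remainder r(x) = -x - 2 ≠ 0 (and deg r < deg g), so g ∤ f, i.e. f ∉ (g).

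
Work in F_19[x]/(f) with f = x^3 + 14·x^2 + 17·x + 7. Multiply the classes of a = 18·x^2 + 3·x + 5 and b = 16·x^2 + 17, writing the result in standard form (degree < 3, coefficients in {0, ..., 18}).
Multiply as integer polynomials: a · b = 288·x^4 + 48·x^3 + 386·x^2 + 51·x + 85. Reducing coefficients mod 19: a · b ≡ 3·x^4 + 10·x^3 + 6·x^2 + 13·x + 9. Now divide by f(x) = x^3 + 14·x^2 + 17·x + 7 in F_19[x], eliminating the leading term at each step:
  leading term 3·x^4: subtract (3·x)·f(x) = 3·x^4 + 4·x^3 + 13·x^2 + 2·x, leaving 6·x^3 + 12·x^2 + 11·x + 9 (coefficients mod 19)
  leading term 6·x^3: subtract (6)·f(x) = 6·x^3 + 8·x^2 + 7·x + 4, leaving 4·x^2 + 4·x + 5 (coefficients mod 19)
The degree is now < 3, so this is the remainder. Hence a · b ≡ 4·x^2 + 4·x + 5 in F_19[x]/(f).

Final answer: a · b ≡ 4·x^2 + 4·x + 5 (mod f(x))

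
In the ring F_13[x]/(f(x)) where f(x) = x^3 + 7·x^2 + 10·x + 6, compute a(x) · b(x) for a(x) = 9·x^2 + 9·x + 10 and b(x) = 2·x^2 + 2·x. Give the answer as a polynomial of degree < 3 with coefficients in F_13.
Multiply as integer polynomials: a · b = 18·x^4 + 36·x^3 + 38·x^2 + 20·x. Reducing coefficients mod 13: a · b ≡ 5·x^4 + 10·x^3 + 12·x^2 + 7·x. Now divide by f(x) = x^3 + 7·x^2 + 10·x + 6 in F_13[x], eliminating the leading term at each step:
  leading term 5·x^4: subtract (5·x)·f(x) = 5·x^4 + 9·x^3 + 11·x^2 + 4·x, leaving x^3 + x^2 + 3·x (coefficients mod 13)
  leading term x^3: subtract (1)·f(x) = x^3 + 7·x^2 + 10·x + 6, leaving 7·x^2 + 6·x + 7 (coefficients mod 13)
The degree is now < 3, so this is the remainder. Hence a · b ≡ 7·x^2 + 6·x + 7 in F_13[x]/(f).

Final answer: a · b ≡ 7·x^2 + 6·x + 7 (mod f(x))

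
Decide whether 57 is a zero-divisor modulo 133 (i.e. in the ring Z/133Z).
gcd(57, 133) = 19 > 1, so 57 is not a unit in Z/133Z. In Z/nZ every nonzero non-unit is a zero-divisor: explicitly, take b = 133/gcd = 7 ≠ 0 (mod 133); then 57·7 = 399 = 3·133, i.e. 57·7 ≡ 0 (mod 133). So 57 is a zero-divisor.

Final answer: YES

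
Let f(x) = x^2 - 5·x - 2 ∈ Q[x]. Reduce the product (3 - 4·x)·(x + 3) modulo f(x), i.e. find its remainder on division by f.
a · b ≡ 1 - 29·x (mod f(x))

First multiply in Q[x] without reducing: a · b = -4·x^2 - 9·x + 9. Now divide by f(x) = x^2 - 5·x - 2, eliminating the leading term at each step:
  leading term -4·x^2: subtract (-4)·f(x) = -4·x^2 + 20·x + 8, leaving 1 - 29·x
The degree is now < 2, so this is the remainder. Hence a · b ≡ 1 - 29·x in Q[x]/(f).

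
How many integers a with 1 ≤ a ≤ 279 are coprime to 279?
180

The number of a ∈ {1, ..., 279} with gcd(a, 279) = 1 is by definition Euler's totient φ(279). φ is multiplicative, with φ(p^e) = p^e − p^(e−1). Factorise 279 = 3^2 · 31. Then
  φ(279) = (3^2 − 3^1) · (31 − 1) = 6 · 30 = 180.
So there are 180 such integers.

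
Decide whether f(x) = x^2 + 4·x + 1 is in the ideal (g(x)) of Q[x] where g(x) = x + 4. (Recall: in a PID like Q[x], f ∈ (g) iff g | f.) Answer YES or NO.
In Q[x] the ideal (g) consists of all multiples of g, so f ∈ (g) iff g | f, i.e. iff the remainder of f on division by g is 0. Divide f by g (g is monic, so eliminate the leading term of the running remainder at each step):
  leading term x^2: subtract (x)·g(x) = x^2 + 4·x, leaving 1
The remainder r(x) = 1 ≠ 0 (and deg r < deg g), so g ∤ f, i.e. f ∉ (g).

Final answer: NO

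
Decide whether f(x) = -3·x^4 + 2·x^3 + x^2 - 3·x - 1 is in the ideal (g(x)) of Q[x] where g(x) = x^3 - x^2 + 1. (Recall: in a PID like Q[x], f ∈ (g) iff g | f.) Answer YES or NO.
YES

In Q[x] the ideal (g) consists of all multiples of g, so f ∈ (g) iff g | f, i.e. iff the remainder of f on division by g is 0. Divide f by g (g is monic, so eliminate the leading term of the running remainder at each step):
  leading term -3·x^4: subtract (-3·x)·g(x) = -3·x^4 + 3·x^3 - 3·x, leaving -x^3 + x^2 - 1
  leading term -x^3: subtract (-1)·g(x) = -x^3 + x^2 - 1, leaving 0
The remainder is 0, so f(x) = g(x) · h(x) with h(x) = -3·x - 1. Hence g | f, i.e. f ∈ (g).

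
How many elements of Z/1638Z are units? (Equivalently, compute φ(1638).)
Z/1638Z has φ(1638) = 432 units

An element a ∈ Z/1638Z is a unit iff gcd(a, 1638) = 1, so the number of units is φ(1638). φ is multiplicative, with φ(p^e) = p^e − p^(e−1). Factorise 1638 = 2 · 3^2 · 7 · 13. Then
  φ(1638) = (2 − 1) · (3^2 − 3^1) · (7 − 1) · (13 − 1) = 1 · 6 · 6 · 12 = 432.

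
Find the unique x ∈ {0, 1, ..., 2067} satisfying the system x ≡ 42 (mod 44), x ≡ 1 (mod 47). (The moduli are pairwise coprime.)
The moduli 44, 47 are pairwise coprime, so by the CRT there is a unique solution mod 44·47 = 2068.
Solve by successive substitution. Start with x ≡ 42 (mod 44).
  Combine with x ≡ 1 (mod 47): write x = 42 + 44·t and require 42 + 44·t ≡ 1 (mod 47), i.e. 44·t ≡ 1 − 42 ≡ 6 (mod 47). Since 44^(−1) ≡ 31 (mod 47), t ≡ 31·6 ≡ 45 (mod 47). So x ≡ 42 + 44·45 = 2022 (mod 2068).
Unique solution in [0, 2068): x = 2022.

Final answer: x ≡ 2022 (mod 2068); the representative in [0, 2068) is 2022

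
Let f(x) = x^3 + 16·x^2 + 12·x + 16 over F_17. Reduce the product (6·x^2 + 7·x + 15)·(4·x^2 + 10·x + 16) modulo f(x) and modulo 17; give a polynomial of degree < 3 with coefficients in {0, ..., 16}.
Multiply as integer polynomials: a · b = 24·x^4 + 88·x^3 + 226·x^2 + 262·x + 240. Reducing coefficients mod 17: a · b ≡ 7·x^4 + 3·x^3 + 5·x^2 + 7·x + 2. Now divide by f(x) = x^3 + 16·x^2 + 12·x + 16 in F_17[x], eliminating the leading term at each step:
  leading term 7·x^4: subtract (7·x)·f(x) = 7·x^4 + 10·x^3 + 16·x^2 + 10·x, leaving 10·x^3 + 6·x^2 + 14·x + 2 (coefficients mod 17)
  leading term 10·x^3: subtract (10)·f(x) = 10·x^3 + 7·x^2 + x + 7, leaving 16·x^2 + 13·x + 12 (coefficients mod 17)
The degree is now < 3, so this is the remainder. Hence a · b ≡ 16·x^2 + 13·x + 12 in F_17[x]/(f).

Final answer: a · b ≡ 16·x^2 + 13·x + 12 (mod f(x))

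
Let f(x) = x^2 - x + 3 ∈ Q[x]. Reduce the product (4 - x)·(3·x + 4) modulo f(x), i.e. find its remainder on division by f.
First multiply in Q[x] without reducing: a · b = -3·x^2 + 8·x + 16. Now divide by f(x) = x^2 - x + 3, eliminating the leading term at each step:
  leading term -3·x^2: subtract (-3)·f(x) = -3·x^2 + 3·x - 9, leaving 5·x + 25
The degree is now < 2, so this is the remainder. Hence a · b ≡ 5·x + 25 in Q[x]/(f).

Final answer: a · b ≡ 5·x + 25 (mod f(x))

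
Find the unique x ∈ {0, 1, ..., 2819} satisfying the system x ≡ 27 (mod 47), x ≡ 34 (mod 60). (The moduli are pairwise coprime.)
The moduli 47, 60 are pairwise coprime, so by the CRT there is a unique solution mod 47·60 = 2820.
Solve by successive substitution. Start with x ≡ 27 (mod 47).
  Combine with x ≡ 34 (mod 60): write x = 27 + 47·t and require 27 + 47·t ≡ 34 (mod 60), i.e. 47·t ≡ 34 − 27 ≡ 7 (mod 60). Since 47^(−1) ≡ 23 (mod 60), t ≡ 23·7 ≡ 41 (mod 60). So x ≡ 27 + 47·41 = 1954 (mod 2820).
Unique solution in [0, 2820): x = 1954.

Final answer: x ≡ 1954 (mod 2820); the representative in [0, 2820) is 1954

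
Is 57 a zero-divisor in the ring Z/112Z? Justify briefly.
NO

gcd(57, 112) = 1, so 57 is a unit in Z/112Z (it has a multiplicative inverse). A unit cannot be a zero-divisor: if 57·b ≡ 0 then multiplying both sides by 57^(−1) gives b ≡ 0. So 57 is not a zero-divisor.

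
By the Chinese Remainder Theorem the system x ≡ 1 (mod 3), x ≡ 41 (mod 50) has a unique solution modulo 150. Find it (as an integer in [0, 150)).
The moduli 3, 50 are pairwise coprime, so by the CRT there is a unique solution mod 3·50 = 150.
Solve by successive substitution. Start with x ≡ 1 (mod 3).
  Combine with x ≡ 41 (mod 50): write x = 1 + 3·t and require 1 + 3·t ≡ 41 (mod 50), i.e. 3·t ≡ 41 − 1 ≡ 40 (mod 50). Since 3^(−1) ≡ 17 (mod 50), t ≡ 17·40 ≡ 30 (mod 50). So x ≡ 1 + 3·30 = 91 (mod 150).
Unique solution in [0, 150): x = 91.

Final answer: x ≡ 91 (mod 150); the representative in [0, 150) is 91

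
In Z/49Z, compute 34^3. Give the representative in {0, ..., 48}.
Use repeated squaring. Binary(3) = 11. Walk through the bits of the exponent 3 left-to-right: at each bit after the leading one, square the running value, then multiply by 34 if the bit is 1 (always reducing mod 49):
  bit 1 = 1 (leading): start with 34.
  bit 2 = 1: square 34^2 = 1156 ≡ 29; bit is 1, so multiply 29·34 = 986 ≡ 6 (mod 49).
Final value: 34^3 ≡ 6 (mod 49).

Final answer: 6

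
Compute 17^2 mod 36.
1

Use repeated squaring. Binary(2) = 10. Walk through the bits of the exponent 2 left-to-right: at each bit after the leading one, square the running value, then multiply by 17 if the bit is 1 (always reducing mod 36):
  bit 1 = 1 (leading): start with 17.
  bit 2 = 0: square 17^2 = 289 ≡ 1 (mod 36).
Final value: 17^2 ≡ 1 (mod 36).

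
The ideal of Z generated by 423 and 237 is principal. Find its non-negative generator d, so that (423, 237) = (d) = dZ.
(423, 237) = (3); d = 3

In the PID Z, (a, b) is generated by gcd(a, b). Compute gcd(423, 237) with the extended Euclidean algorithm, tracking rows (r, s, t) with s·423 + t·237 = r:
  row A: (423, 1, 0)   [1·423 + 0·237 = 423]
  row B: (237, 0, 1)   [0·423 + 1·237 = 237]
  423 = 1·237 + 186   → row C = row A − 1·row B = (186, 1, −1)   [check: 1·423 − 1·237 = 186]
  237 = 1·186 + 51   → row D = row B − 1·row C = (51, −1, 2)   [check: −1·423 + 2·237 = 51]
  186 = 3·51 + 33   → row E = row C − 3·row D = (33, 4, −7)   [check: 4·423 − 7·237 = 33]
  51 = 1·33 + 18   → row F = row D − 1·row E = (18, −5, 9)   [check: −5·423 + 9·237 = 18]
  33 = 1·18 + 15   → row G = row E − 1·row F = (15, 9, −16)   [check: 9·423 − 16·237 = 15]
  18 = 1·15 + 3   → row H = row F − 1·row G = (3, −14, 25)   [check: −14·423 + 25·237 = 3]
  15 = 5·3 + 0   → remainder 0, stop. gcd = 3 (last nonzero row H).
So gcd(423, 237) = 3, with Bézout identity −14·423 + 25·237 = 3. Containment (⊇): the Bézout identity exhibits 3 as an element of (423, 237), giving (3) ⊆ (423, 237). Containment (⊆): since 3 | 423 and 3 | 237 (423 = 3·141, 237 = 3·79), every Z-linear combination of 423 and 237 is divisible by 3, so (423, 237) ⊆ (3). Therefore (423, 237) = (3), d = 3.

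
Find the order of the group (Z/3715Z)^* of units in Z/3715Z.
|(Z/3715Z)^*| = 2968

(Z/3715Z)^* consists of the classes a with gcd(a, 3715) = 1, so its order is φ(3715). φ is multiplicative, with φ(p^e) = p^e − p^(e−1). Factorise 3715 = 5 · 743. Then
  φ(3715) = (5 − 1) · (743 − 1) = 4 · 742 = 2968.
Thus |(Z/3715Z)^*| = 2968.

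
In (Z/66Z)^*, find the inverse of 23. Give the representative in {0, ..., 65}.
Apply the extended Euclidean algorithm to (66, 23), tracking rows (r, s, t) with s·66 + t·23 = r. Each division r_prev = q·r_cur + r_new produces the new row as (previous row) − q·(current row):
  row A: (66, 1, 0)   [1·66 + 0·23 = 66]
  row B: (23, 0, 1)   [0·66 + 1·23 = 23]
  66 = 2·23 + 20   → row C = row A − 2·row B = (20, 1, −2)   [check: 1·66 − 2·23 = 20]
  23 = 1·20 + 3   → row D = row B − 1·row C = (3, −1, 3)   [check: −1·66 + 3·23 = 3]
  20 = 6·3 + 2   → row E = row C − 6·row D = (2, 7, −20)   [check: 7·66 − 20·23 = 2]
  3 = 1·2 + 1   → row F = row D − 1·row E = (1, −8, 23)   [check: −8·66 + 23·23 = 1]
  2 = 2·1 + 0   → remainder 0, stop. gcd = 1 (last nonzero row F).
The gcd is 1, so 23 is invertible mod 66. The last nonzero row gives −8·66 + 23·23 = 1, so t = 23. So 23^(−1) ≡ 23 (mod 66). Verify: 23 · 23 = 529 ≡ 1 (mod 66). ✓

Final answer: 23^(−1) ≡ 23 (mod 66)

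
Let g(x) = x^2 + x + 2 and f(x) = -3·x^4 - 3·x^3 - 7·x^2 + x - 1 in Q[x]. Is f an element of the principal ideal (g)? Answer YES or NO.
In Q[x] the ideal (g) consists of all multiples of g, so f ∈ (g) iff g | f, i.e. iff the remainder of f on division by g is 0. Divide f by g (g is monic, so eliminate the leading term of the running remainder at each step):
  leading term -3·x^4: subtract (-3·x^2)·g(x) = -3·x^4 - 3·x^3 - 6·x^2, leaving -x^2 + x - 1
  leading term -x^2: subtract (-1)·g(x) = -x^2 - x - 2, leaving 2·x + 1
The remainder r(x) = 2·x + 1 ≠ 0 (and deg r < deg g), so g ∤ f, i.e. f ∉ (g).

Final answer: NO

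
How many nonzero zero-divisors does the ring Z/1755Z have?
In Z/1755Z each nonzero element is either a unit (gcd with 1755 is 1) or a zero-divisor (gcd > 1). The number of units is φ(1755): factorise 1755 = 3^3 · 5 · 13, so φ(1755) = (3^3 − 3^2) · (5 − 1) · (13 − 1) = 18 · 4 · 12 = 864. The nonzero elements number 1755 − 1 = 1754. Hence the nonzero zero-divisors number 1754 − 864 = 890.

Final answer: Z/1755Z has 890 nonzero zero-divisors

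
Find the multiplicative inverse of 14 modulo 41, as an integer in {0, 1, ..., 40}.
Apply the extended Euclidean algorithm to (41, 14), tracking rows (r, s, t) with s·41 + t·14 = r. Each division r_prev = q·r_cur + r_new produces the new row as (previous row) − q·(current row):
  row A: (41, 1, 0)   [1·41 + 0·14 = 41]
  row B: (14, 0, 1)   [0·41 + 1·14 = 14]
  41 = 2·14 + 13   → row C = row A − 2·row B = (13, 1, −2)   [check: 1·41 − 2·14 = 13]
  14 = 1·13 + 1   → row D = row B − 1·row C = (1, −1, 3)   [check: −1·41 + 3·14 = 1]
  13 = 13·1 + 0   → remainder 0, stop. gcd = 1 (last nonzero row D).
The gcd is 1, so 14 is invertible mod 41. The last nonzero row gives −1·41 + 3·14 = 1, so t = 3. So 14^(−1) ≡ 3 (mod 41). Verify: 14 · 3 = 42 ≡ 1 (mod 41). ✓

Final answer: 14^(−1) ≡ 3 (mod 41)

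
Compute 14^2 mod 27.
7

Use repeated squaring. Binary(2) = 10. Walk through the bits of the exponent 2 left-to-right: at each bit after the leading one, square the running value, then multiply by 14 if the bit is 1 (always reducing mod 27):
  bit 1 = 1 (leading): start with 14.
  bit 2 = 0: square 14^2 = 196 ≡ 7 (mod 27).
Final value: 14^2 ≡ 7 (mod 27).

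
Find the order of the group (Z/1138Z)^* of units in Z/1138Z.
|(Z/1138Z)^*| = 568

(Z/1138Z)^* consists of the classes a with gcd(a, 1138) = 1, so its order is φ(1138). φ is multiplicative, with φ(p^e) = p^e − p^(e−1). Factorise 1138 = 2 · 569. Then
  φ(1138) = (2 − 1) · (569 − 1) = 1 · 568 = 568.
Thus |(Z/1138Z)^*| = 568.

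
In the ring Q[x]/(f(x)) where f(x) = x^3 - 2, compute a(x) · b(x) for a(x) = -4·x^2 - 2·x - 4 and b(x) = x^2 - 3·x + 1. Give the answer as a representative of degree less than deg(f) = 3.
a · b ≡ -2·x^2 + 2·x + 16 (mod f(x))

First multiply in Q[x] without reducing: a · b = -4·x^4 + 10·x^3 - 2·x^2 + 10·x - 4. Now divide by f(x) = x^3 - 2, eliminating the leading term at each step:
  leading term -4·x^4: subtract (-4·x)·f(x) = -4·x^4 + 8·x, leaving 10·x^3 - 2·x^2 + 2·x - 4
  leading term 10·x^3: subtract (10)·f(x) = 10·x^3 - 20, leaving -2·x^2 + 2·x + 16
The degree is now < 3, so this is the remainder. Hence a · b ≡ -2·x^2 + 2·x + 16 in Q[x]/(f).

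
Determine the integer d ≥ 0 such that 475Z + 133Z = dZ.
In the PID Z, (a, b) is generated by gcd(a, b). Compute gcd(475, 133) with the extended Euclidean algorithm, tracking rows (r, s, t) with s·475 + t·133 = r:
  row A: (475, 1, 0)   [1·475 + 0·133 = 475]
  row B: (133, 0, 1)   [0·475 + 1·133 = 133]
  475 = 3·133 + 76   → row C = row A − 3·row B = (76, 1, −3)   [check: 1·475 − 3·133 = 76]
  133 = 1·76 + 57   → row D = row B − 1·row C = (57, −1, 4)   [check: −1·475 + 4·133 = 57]
  76 = 1·57 + 19   → row E = row C − 1·row D = (19, 2, −7)   [check: 2·475 − 7·133 = 19]
  57 = 3·19 + 0   → remainder 0, stop. gcd = 19 (last nonzero row E).
So gcd(475, 133) = 19, with Bézout identity 2·475 − 7·133 = 19. Containment (⊇): the Bézout identity exhibits 19 as an element of (475, 133), giving (19) ⊆ (475, 133). Containment (⊆): since 19 | 475 and 19 | 133 (475 = 19·25, 133 = 19·7), every Z-linear combination of 475 and 133 is divisible by 19, so (475, 133) ⊆ (19). Therefore (475, 133) = (19), d = 19.

Final answer: (475, 133) = (19); d = 19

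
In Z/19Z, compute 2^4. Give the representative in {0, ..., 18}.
16

Use repeated squaring. Binary(4) = 100. Walk through the bits of the exponent 4 left-to-right: at each bit after the leading one, square the running value, then multiply by 2 if the bit is 1 (always reducing mod 19):
  bit 1 = 1 (leading): start with 2.
  bit 2 = 0: square 2^2 = 4 (mod 19).
  bit 3 = 0: square 4^2 = 16 (mod 19).
Final value: 2^4 ≡ 16 (mod 19).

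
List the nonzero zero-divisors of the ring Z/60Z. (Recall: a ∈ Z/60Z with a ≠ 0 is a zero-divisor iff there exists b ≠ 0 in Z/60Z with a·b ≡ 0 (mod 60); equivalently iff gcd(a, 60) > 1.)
An element a ∈ Z/60Z (with a ≠ 0) is a zero-divisor iff gcd(a, 60) > 1 (because a is a unit precisely when gcd(a, n) = 1, and in Z/nZ every nonzero, non-unit element is a zero-divisor). Scan a = 1, ..., 59 and keep those with gcd(a, 60) > 1:
  gcd(2, 60) = 2, gcd(3, 60) = 3, gcd(4, 60) = 4, gcd(5, 60) = 5, gcd(6, 60) = 6, gcd(8, 60) = 4, gcd(9, 60) = 3, gcd(10, 60) = 10, gcd(12, 60) = 12, gcd(14, 60) = 2, gcd(15, 60) = 15, gcd(16, 60) = 4, gcd(18, 60) = 6, gcd(20, 60) = 20, gcd(21, 60) = 3, gcd(22, 60) = 2, gcd(24, 60) = 12, gcd(25, 60) = 5, gcd(26, 60) = 2, gcd(27, 60) = 3, gcd(28, 60) = 4, gcd(30, 60) = 30, gcd(32, 60) = 4, gcd(33, 60) = 3, gcd(34, 60) = 2, gcd(35, 60) = 5, gcd(36, 60) = 12, gcd(38, 60) = 2, gcd(39, 60) = 3, gcd(40, 60) = 20, gcd(42, 60) = 6, gcd(44, 60) = 4, gcd(45, 60) = 15, gcd(46, 60) = 2, gcd(48, 60) = 12, gcd(50, 60) = 10, gcd(51, 60) = 3, gcd(52, 60) = 4, gcd(54, 60) = 6, gcd(55, 60) = 5, gcd(56, 60) = 4, gcd(57, 60) = 3, gcd(58, 60) = 2.
All other a ∈ {1, ..., 59} have gcd(a, 60) = 1 and are units. So the nonzero zero-divisors are exactly the 43 values of a appearing in this scan.

Final answer: nonzero zero-divisors of Z/60Z = {2, 3, 4, 5, 6, 8, 9, 10, 12, 14, 15, 16, 18, 20, 21, 22, 24, 25, 26, 27, 28, 30, 32, 33, 34, 35, 36, 38, 39, 40, 42, 44, 45, 46, 48, 50, 51, 52, 54, 55, 56, 57, 58}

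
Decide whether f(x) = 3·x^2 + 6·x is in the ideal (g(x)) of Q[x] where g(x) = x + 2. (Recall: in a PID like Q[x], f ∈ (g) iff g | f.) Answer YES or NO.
YES

In Q[x] the ideal (g) consists of all multiples of g, so f ∈ (g) iff g | f, i.e. iff the remainder of f on division by g is 0. Divide f by g (g is monic, so eliminate the leading term of the running remainder at each step):
  leading term 3·x^2: subtract (3·x)·g(x) = 3·x^2 + 6·x, leaving 0
The remainder is 0, so f(x) = g(x) · h(x) with h(x) = 3·x. Hence g | f, i.e. f ∈ (g).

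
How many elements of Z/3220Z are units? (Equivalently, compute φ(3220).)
An element a ∈ Z/3220Z is a unit iff gcd(a, 3220) = 1, so the number of units is φ(3220). φ is multiplicative, with φ(p^e) = p^e − p^(e−1). Factorise 3220 = 2^2 · 5 · 7 · 23. Then
  φ(3220) = (2^2 − 2^1) · (5 − 1) · (7 − 1) · (23 − 1) = 2 · 4 · 6 · 22 = 1056.

Final answer: Z/3220Z has φ(3220) = 1056 units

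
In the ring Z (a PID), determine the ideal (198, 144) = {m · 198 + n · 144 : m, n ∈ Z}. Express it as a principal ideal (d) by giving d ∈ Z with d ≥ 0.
(198, 144) = (18); d = 18

In the PID Z, (a, b) is generated by gcd(a, b). Compute gcd(198, 144) with the extended Euclidean algorithm, tracking rows (r, s, t) with s·198 + t·144 = r:
  row A: (198, 1, 0)   [1·198 + 0·144 = 198]
  row B: (144, 0, 1)   [0·198 + 1·144 = 144]
  198 = 1·144 + 54   → row C = row A − 1·row B = (54, 1, −1)   [check: 1·198 − 1·144 = 54]
  144 = 2·54 + 36   → row D = row B − 2·row C = (36, −2, 3)   [check: −2·198 + 3·144 = 36]
  54 = 1·36 + 18   → row E = row C − 1·row D = (18, 3, −4)   [check: 3·198 − 4·144 = 18]
  36 = 2·18 + 0   → remainder 0, stop. gcd = 18 (last nonzero row E).
So gcd(198, 144) = 18, with Bézout identity 3·198 − 4·144 = 18. Containment (⊇): the Bézout identity exhibits 18 as an element of (198, 144), giving (18) ⊆ (198, 144). Containment (⊆): since 18 | 198 and 18 | 144 (198 = 18·11, 144 = 18·8), every Z-linear combination of 198 and 144 is divisible by 18, so (198, 144) ⊆ (18). Therefore (198, 144) = (18), d = 18.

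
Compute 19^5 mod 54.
Use repeated squaring. Binary(5) = 101. Walk through the bits of the exponent 5 left-to-right: at each bit after the leading one, square the running value, then multiply by 19 if the bit is 1 (always reducing mod 54):
  bit 1 = 1 (leading): start with 19.
  bit 2 = 0: square 19^2 = 361 ≡ 37 (mod 54).
  bit 3 = 1: square 37^2 = 1369 ≡ 19; bit is 1, so multiply 19·19 = 361 ≡ 37 (mod 54).
Final value: 19^5 ≡ 37 (mod 54).

Final answer: 37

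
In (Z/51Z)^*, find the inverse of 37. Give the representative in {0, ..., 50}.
Apply the extended Euclidean algorithm to (51, 37), tracking rows (r, s, t) with s·51 + t·37 = r. Each division r_prev = q·r_cur + r_new produces the new row as (previous row) − q·(current row):
  row A: (51, 1, 0)   [1·51 + 0·37 = 51]
  row B: (37, 0, 1)   [0·51 + 1·37 = 37]
  51 = 1·37 + 14   → row C = row A − 1·row B = (14, 1, −1)   [check: 1·51 − 1·37 = 14]
  37 = 2·14 + 9   → row D = row B − 2·row C = (9, −2, 3)   [check: −2·51 + 3·37 = 9]
  14 = 1·9 + 5   → row E = row C − 1·row D = (5, 3, −4)   [check: 3·51 − 4·37 = 5]
  9 = 1·5 + 4   → row F = row D − 1·row E = (4, −5, 7)   [check: −5·51 + 7·37 = 4]
  5 = 1·4 + 1   → row G = row E − 1·row F = (1, 8, −11)   [check: 8·51 − 11·37 = 1]
  4 = 4·1 + 0   → remainder 0, stop. gcd = 1 (last nonzero row G).
The gcd is 1, so 37 is invertible mod 51. The last nonzero row gives 8·51 − 11·37 = 1, so t = −11. So 37^(−1) ≡ −11 ≡ 40 (mod 51). Verify: 37 · 40 = 1480 ≡ 1 (mod 51). ✓

Final answer: 37^(−1) ≡ 40 (mod 51)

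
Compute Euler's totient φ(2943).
φ is multiplicative, with φ(p^e) = p^e − p^(e−1). Factorise 2943 = 3^3 · 109. Then
  φ(2943) = (3^3 − 3^2) · (109 − 1) = 18 · 108 = 1944.

Final answer: φ(2943) = 1944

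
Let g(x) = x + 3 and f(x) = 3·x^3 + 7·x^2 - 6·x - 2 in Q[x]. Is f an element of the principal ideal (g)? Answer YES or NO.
NO

In Q[x] the ideal (g) consists of all multiples of g, so f ∈ (g) iff g | f, i.e. iff the remainder of f on division by g is 0. Divide f by g (g is monic, so eliminate the leading term of the running remainder at each step):
  leading term 3·x^3: subtract (3·x^2)·g(x) = 3·x^3 + 9·x^2, leaving -2·x^2 - 6·x - 2
  leading term -2·x^2: subtract (-2·x)·g(x) = -2·x^2 - 6·x, leaving -2
The remainder r(x) = -2 ≠ 0 (and deg r < deg g), so g ∤ f, i.e. f ∉ (g).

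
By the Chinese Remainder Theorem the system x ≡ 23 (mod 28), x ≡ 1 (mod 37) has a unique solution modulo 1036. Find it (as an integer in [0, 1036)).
The moduli 28, 37 are pairwise coprime, so by the CRT there is a unique solution mod 28·37 = 1036.
Solve by successive substitution. Start with x ≡ 23 (mod 28).
  Combine with x ≡ 1 (mod 37): write x = 23 + 28·t and require 23 + 28·t ≡ 1 (mod 37), i.e. 28·t ≡ 1 − 23 ≡ 15 (mod 37). Since 28^(−1) ≡ 4 (mod 37), t ≡ 4·15 ≡ 23 (mod 37). So x ≡ 23 + 28·23 = 667 (mod 1036).
Unique solution in [0, 1036): x = 667.

Final answer: x ≡ 667 (mod 1036); the representative in [0, 1036) is 667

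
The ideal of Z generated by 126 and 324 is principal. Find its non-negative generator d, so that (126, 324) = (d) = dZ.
(126, 324) = (18); d = 18

In the PID Z, (a, b) is generated by gcd(a, b). Compute gcd(324, 126) with the extended Euclidean algorithm, tracking rows (r, s, t) with s·324 + t·126 = r:
  row A: (324, 1, 0)   [1·324 + 0·126 = 324]
  row B: (126, 0, 1)   [0·324 + 1·126 = 126]
  324 = 2·126 + 72   → row C = row A − 2·row B = (72, 1, −2)   [check: 1·324 − 2·126 = 72]
  126 = 1·72 + 54   → row D = row B − 1·row C = (54, −1, 3)   [check: −1·324 + 3·126 = 54]
  72 = 1·54 + 18   → row E = row C − 1·row D = (18, 2, −5)   [check: 2·324 − 5·126 = 18]
  54 = 3·18 + 0   → remainder 0, stop. gcd = 18 (last nonzero row E).
So gcd(126, 324) = 18, with Bézout identity 2·324 − 5·126 = 18. Containment (⊇): the Bézout identity exhibits 18 as an element of (126, 324), giving (18) ⊆ (126, 324). Containment (⊆): since 18 | 126 and 18 | 324 (126 = 18·7, 324 = 18·18), every Z-linear combination of 126 and 324 is divisible by 18, so (126, 324) ⊆ (18). Therefore (126, 324) = (18), d = 18.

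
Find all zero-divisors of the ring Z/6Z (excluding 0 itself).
An element a ∈ Z/6Z (with a ≠ 0) is a zero-divisor iff gcd(a, 6) > 1 (because a is a unit precisely when gcd(a, n) = 1, and in Z/nZ every nonzero, non-unit element is a zero-divisor). Scan a = 1, ..., 5 and keep those with gcd(a, 6) > 1:
  gcd(2, 6) = 2, gcd(3, 6) = 3, gcd(4, 6) = 2.
All other a ∈ {1, ..., 5} have gcd(a, 6) = 1 and are units. So the nonzero zero-divisors are exactly the 3 values of a appearing in this scan.

Final answer: nonzero zero-divisors of Z/6Z = {2, 3, 4}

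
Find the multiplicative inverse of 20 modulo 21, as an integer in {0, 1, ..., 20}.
20^(−1) ≡ 20 (mod 21)

Apply the extended Euclidean algorithm to (21, 20), tracking rows (r, s, t) with s·21 + t·20 = r. Each division r_prev = q·r_cur + r_new produces the new row as (previous row) − q·(current row):
  row A: (21, 1, 0)   [1·21 + 0·20 = 21]
  row B: (20, 0, 1)   [0·21 + 1·20 = 20]
  21 = 1·20 + 1   → row C = row A − 1·row B = (1, 1, −1)   [check: 1·21 − 1·20 = 1]
  20 = 20·1 + 0   → remainder 0, stop. gcd = 1 (last nonzero row C).
The gcd is 1, so 20 is invertible mod 21. The last nonzero row gives 1·21 − 1·20 = 1, so t = −1. So 20^(−1) ≡ −1 ≡ 20 (mod 21). Verify: 20 · 20 = 400 ≡ 1 (mod 21). ✓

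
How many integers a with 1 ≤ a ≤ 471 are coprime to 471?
The number of a ∈ {1, ..., 471} with gcd(a, 471) = 1 is by definition Euler's totient φ(471). φ is multiplicative, with φ(p^e) = p^e − p^(e−1). Factorise 471 = 3 · 157. Then
  φ(471) = (3 − 1) · (157 − 1) = 2 · 156 = 312.
So there are 312 such integers.

Final answer: 312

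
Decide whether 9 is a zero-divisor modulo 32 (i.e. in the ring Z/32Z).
NO

gcd(9, 32) = 1, so 9 is a unit in Z/32Z (it has a multiplicative inverse). A unit cannot be a zero-divisor: if 9·b ≡ 0 then multiplying both sides by 9^(−1) gives b ≡ 0. So 9 is not a zero-divisor.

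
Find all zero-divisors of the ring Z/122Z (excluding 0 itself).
nonzero zero-divisors of Z/122Z = {2, 4, 6, 8, 10, 12, 14, 16, 18, 20, 22, 24, 26, 28, 30, 32, 34, 36, 38, 40, 42, 44, 46, 48, 50, 52, 54, 56, 58, 60, 61, 62, 64, 66, 68, 70, 72, 74, 76, 78, 80, 82, 84, 86, 88, 90, 92, 94, 96, 98, 100, 102, 104, 106, 108, 110, 112, 114, 116, 118, 120}

An element a ∈ Z/122Z (with a ≠ 0) is a zero-divisor iff gcd(a, 122) > 1 (because a is a unit precisely when gcd(a, n) = 1, and in Z/nZ every nonzero, non-unit element is a zero-divisor). Scan a = 1, ..., 121 and keep those with gcd(a, 122) > 1:
  gcd(2, 122) = 2, gcd(4, 122) = 2, gcd(6, 122) = 2, gcd(8, 122) = 2, gcd(10, 122) = 2, gcd(12, 122) = 2, gcd(14, 122) = 2, gcd(16, 122) = 2, gcd(18, 122) = 2, gcd(20, 122) = 2, gcd(22, 122) = 2, gcd(24, 122) = 2, gcd(26, 122) = 2, gcd(28, 122) = 2, gcd(30, 122) = 2, gcd(32, 122) = 2, gcd(34, 122) = 2, gcd(36, 122) = 2, gcd(38, 122) = 2, gcd(40, 122) = 2, gcd(42, 122) = 2, gcd(44, 122) = 2, gcd(46, 122) = 2, gcd(48, 122) = 2, gcd(50, 122) = 2, gcd(52, 122) = 2, gcd(54, 122) = 2, gcd(56, 122) = 2, gcd(58, 122) = 2, gcd(60, 122) = 2, gcd(61, 122) = 61, gcd(62, 122) = 2, gcd(64, 122) = 2, gcd(66, 122) = 2, gcd(68, 122) = 2, gcd(70, 122) = 2, gcd(72, 122) = 2, gcd(74, 122) = 2, gcd(76, 122) = 2, gcd(78, 122) = 2, gcd(80, 122) = 2, gcd(82, 122) = 2, gcd(84, 122) = 2, gcd(86, 122) = 2, gcd(88, 122) = 2, gcd(90, 122) = 2, gcd(92, 122) = 2, gcd(94, 122) = 2, gcd(96, 122) = 2, gcd(98, 122) = 2, gcd(100, 122) = 2, gcd(102, 122) = 2, gcd(104, 122) = 2, gcd(106, 122) = 2, gcd(108, 122) = 2, gcd(110, 122) = 2, gcd(112, 122) = 2, gcd(114, 122) = 2, gcd(116, 122) = 2, gcd(118, 122) = 2, gcd(120, 122) = 2.
All other a ∈ {1, ..., 121} have gcd(a, 122) = 1 and are units. So the nonzero zero-divisors are exactly the 61 values of a appearing in this scan.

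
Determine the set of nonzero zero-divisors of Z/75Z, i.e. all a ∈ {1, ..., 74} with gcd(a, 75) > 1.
An element a ∈ Z/75Z (with a ≠ 0) is a zero-divisor iff gcd(a, 75) > 1 (because a is a unit precisely when gcd(a, n) = 1, and in Z/nZ every nonzero, non-unit element is a zero-divisor). Scan a = 1, ..., 74 and keep those with gcd(a, 75) > 1:
  gcd(3, 75) = 3, gcd(5, 75) = 5, gcd(6, 75) = 3, gcd(9, 75) = 3, gcd(10, 75) = 5, gcd(12, 75) = 3, gcd(15, 75) = 15, gcd(18, 75) = 3, gcd(20, 75) = 5, gcd(21, 75) = 3, gcd(24, 75) = 3, gcd(25, 75) = 25, gcd(27, 75) = 3, gcd(30, 75) = 15, gcd(33, 75) = 3, gcd(35, 75) = 5, gcd(36, 75) = 3, gcd(39, 75) = 3, gcd(40, 75) = 5, gcd(42, 75) = 3, gcd(45, 75) = 15, gcd(48, 75) = 3, gcd(50, 75) = 25, gcd(51, 75) = 3, gcd(54, 75) = 3, gcd(55, 75) = 5, gcd(57, 75) = 3, gcd(60, 75) = 15, gcd(63, 75) = 3, gcd(65, 75) = 5, gcd(66, 75) = 3, gcd(69, 75) = 3, gcd(70, 75) = 5, gcd(72, 75) = 3.
All other a ∈ {1, ..., 74} have gcd(a, 75) = 1 and are units. So the nonzero zero-divisors are exactly the 34 values of a appearing in this scan.

Final answer: nonzero zero-divisors of Z/75Z = {3, 5, 6, 9, 10, 12, 15, 18, 20, 21, 24, 25, 27, 30, 33, 35, 36, 39, 40, 42, 45, 48, 50, 51, 54, 55, 57, 60, 63, 65, 66, 69, 70, 72}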